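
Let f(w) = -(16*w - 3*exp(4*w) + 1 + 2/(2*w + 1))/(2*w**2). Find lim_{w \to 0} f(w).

8

Substitution gives 0/0 (the numerator vanishes to order 2).
Expand each term to order w^2: the coefficient of w^2 in -3·e^(4w) is -24 and in 2·1/(1 + 2w) is 8.
Lower-order terms cancel with the polynomial part, so the numerator is (-16)·w^2 + o(w^2), and the limit is (-16)/(-2) = 8.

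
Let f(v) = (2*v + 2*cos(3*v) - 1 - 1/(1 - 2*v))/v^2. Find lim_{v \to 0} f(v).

Substitution gives 0/0 (the numerator vanishes to order 2).
Expand each term to order v^2: the coefficient of v^2 in −1/(1 - 2v) is -4 and in 2·cos(3v) is -9.
Lower-order terms cancel with the polynomial part, so the numerator is (-13)·v^2 + o(v^2), and the limit is (-13)/(1) = -13.

-13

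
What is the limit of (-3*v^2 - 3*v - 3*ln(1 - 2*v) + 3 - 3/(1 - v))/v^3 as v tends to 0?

Substitution gives 0/0 (the numerator vanishes to order 3).
Expand each term to order v^3: the coefficient of v^3 in -3·1/(1 - v) is -3 and in -3·ln(1 - 2v) is 8.
Lower-order terms cancel with the polynomial part, so the numerator is (5)·v^3 + o(v^3), and the limit is (5)/(1) = 5.

5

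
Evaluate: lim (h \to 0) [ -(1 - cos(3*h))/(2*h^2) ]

Substitution gives 0/0.
Use (1 − cos u)/u² → 1/2 with u = 3h: the limit is 3²/(2·(-2)) = -9/4.

-9/4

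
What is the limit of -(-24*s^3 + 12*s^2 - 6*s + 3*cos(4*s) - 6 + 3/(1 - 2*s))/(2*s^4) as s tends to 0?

-40

Substitution gives 0/0; apply L'Hôpital's rule 4 times.
After differentiating numerator and denominator 4 times the quotient is (768*cos(4*s) - 1152/(2*s - 1)^5)/(-48); at s = 0 this is -40.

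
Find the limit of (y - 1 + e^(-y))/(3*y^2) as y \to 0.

Direct substitution gives 0/0.
Apply L'Hôpital: lim (1 - e^(-y))/(6*y), still 0/0.
After 2 applications of L'Hôpital's rule the quotient is (e^(-y))/(6); substituting y = 0 gives 1/6.

1/6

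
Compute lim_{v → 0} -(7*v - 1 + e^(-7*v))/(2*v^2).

-49/4

Direct substitution gives 0/0.
Apply L'Hôpital: lim (7 - 7*e^(-7*v))/(-4*v), still 0/0.
After 2 applications of L'Hôpital's rule the quotient is (49*e^(-7*v))/(-4); substituting v = 0 gives -49/4.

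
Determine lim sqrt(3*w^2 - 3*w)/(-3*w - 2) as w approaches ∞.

-√(3)/3

For large |w|, √(3*w^2 - 3*w) ≈ √3·|w| and the denominator ≈ -3w.
Since w → +∞, |w| = w, giving √3/(-3) = -√(3)/3.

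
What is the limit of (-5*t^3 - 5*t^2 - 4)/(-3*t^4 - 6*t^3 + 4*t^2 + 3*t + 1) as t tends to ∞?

The denominator has degree 4 and the numerator degree 3. Dividing numerator and denominator by t^4 sends every term to 0 except the leading denominator term, so the limit is 0.

0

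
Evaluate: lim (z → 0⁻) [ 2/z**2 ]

∞

As z → 0⁻, (z) → 0⁻, so (z)^2 → 0⁺ and 2/(z)^2 → ∞.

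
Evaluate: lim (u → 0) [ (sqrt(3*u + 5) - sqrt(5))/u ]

A 0/0 form; rationalise with √(5 + 3u) + √5. This collapses the numerator to 3u, leaving 3/(√(5 + 3u) + √5) → 3/(2√5) = 3*√(5)/10.

3*√(5)/10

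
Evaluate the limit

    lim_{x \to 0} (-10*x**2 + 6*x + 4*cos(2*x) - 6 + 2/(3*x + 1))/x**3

Substitution gives 0/0 (the numerator vanishes to order 3).
Expand each term to order x^3: the coefficient of x^3 in 2·1/(1 + 3x) is -54 and in 4·cos(2x) is 0.
Lower-order terms cancel with the polynomial part, so the numerator is (-54)·x^3 + o(x^3), and the limit is (-54)/(1) = -54.

-54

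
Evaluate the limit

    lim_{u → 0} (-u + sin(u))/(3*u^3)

Direct substitution gives 0/0.
Apply L'Hôpital: lim (cos(u) - 1)/(9*u^2), still 0/0.
Apply L'Hôpital: lim (-sin(u))/(18*u), still 0/0.
After 3 applications of L'Hôpital's rule the quotient is (-cos(u))/(18); substituting u = 0 gives -1/18.

-1/18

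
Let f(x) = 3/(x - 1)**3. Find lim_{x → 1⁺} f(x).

As x → 1⁺, (x - 1) → 0⁺, so (x - 1)^3 → 0⁺ and 3/(x - 1)^3 → ∞.

∞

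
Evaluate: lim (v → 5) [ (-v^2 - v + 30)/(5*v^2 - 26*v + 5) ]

-11/24

Since v = 5 makes numerator and denominator zero, (v - 5) divides both.
Cancelling it gives (-v - 6)/(5*v - 1); now plug in v = 5 to get -11/24.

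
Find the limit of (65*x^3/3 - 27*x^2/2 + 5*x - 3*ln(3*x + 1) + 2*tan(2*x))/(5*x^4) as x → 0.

243/20

Substitution gives 0/0 (the numerator vanishes to order 4).
Expand each term to order x^4: the coefficient of x^4 in -3·ln(1 + 3x) is 243/4 and in 2·tan(2x) is 0.
Lower-order terms cancel with the polynomial part, so the numerator is (243/4)·x^4 + o(x^4), and the limit is (243/4)/(5) = 243/20.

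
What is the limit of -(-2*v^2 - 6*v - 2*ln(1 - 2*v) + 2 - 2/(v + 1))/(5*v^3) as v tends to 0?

-22/15

Substitution gives 0/0; apply L'Hôpital's rule 3 times.
After differentiating numerator and denominator 3 times the quotient is (-32/(2*v - 1)^3 + 12/(v + 1)^4)/(-30); at v = 0 this is -22/15.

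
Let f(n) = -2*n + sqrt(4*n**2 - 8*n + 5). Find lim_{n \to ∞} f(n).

-2

This has the form ∞ − ∞. Multiply and divide by the conjugate √(4*n^2 - 8*n + 5) + 2n.
That gives (-8n + 5) / (√(4*n^2 - 8*n + 5) + 2n).
Divide numerator and denominator by n: the limit is -8/(2·2) = -2.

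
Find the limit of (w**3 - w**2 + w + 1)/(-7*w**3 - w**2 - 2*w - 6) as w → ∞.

Numerator and denominator both have degree 3.
Dividing every term by w^3, all lower-order terms vanish and the limit is the ratio of leading coefficients, 1/(-7) = -1/7.

-1/7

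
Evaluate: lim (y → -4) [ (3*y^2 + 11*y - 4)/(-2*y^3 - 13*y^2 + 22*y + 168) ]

At y = -4 both the top and bottom vanish — a removable singularity. Factoring out (y + 4) from each leaves (3*y - 1)/(-2*y^2 - 5*y + 42), which at y = -4 equals -13/30.

-13/30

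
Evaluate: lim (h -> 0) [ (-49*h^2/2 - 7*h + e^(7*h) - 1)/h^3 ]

Direct substitution gives 0/0.
Apply L'Hôpital: lim (-49*h + 7*e^(7*h) - 7)/(3*h^2), still 0/0.
Apply L'Hôpital: lim (49*e^(7*h) - 49)/(6*h), still 0/0.
After 3 applications of L'Hôpital's rule the quotient is (343*e^(7*h))/(6); substituting h = 0 gives 343/6.

343/6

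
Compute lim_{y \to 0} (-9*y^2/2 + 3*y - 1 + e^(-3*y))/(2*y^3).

-9/4

Direct substitution gives 0/0.
Apply L'Hôpital: lim (-9*y + 3 - 3*e^(-3*y))/(6*y^2), still 0/0.
Apply L'Hôpital: lim (-9 + 9*e^(-3*y))/(12*y), still 0/0.
After 3 applications of L'Hôpital's rule the quotient is (-27*e^(-3*y))/(12); substituting y = 0 gives -9/4.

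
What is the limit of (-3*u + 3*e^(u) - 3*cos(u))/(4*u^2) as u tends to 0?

3/4

Substitution gives 0/0 (the numerator vanishes to order 2).
Expand each term to order u^2: the coefficient of u^2 in -3·cos(u) is 3/2 and in 3·e^(u) is 3/2.
Lower-order terms cancel with the polynomial part, so the numerator is (3)·u^2 + o(u^2), and the limit is (3)/(4) = 3/4.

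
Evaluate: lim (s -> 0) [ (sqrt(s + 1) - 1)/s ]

1/2

Substitution gives 0/0. Multiply numerator and denominator by the conjugate √(1 + s) + √1.
The numerator becomes (1 + s) − 1 = s, so the expression simplifies to 1/(√(1 + s) + √1).
Letting s → 0 gives 1/(2√1) = 1/2.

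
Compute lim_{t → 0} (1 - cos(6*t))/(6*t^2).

Substitution gives 0/0.
Use (1 − cos u)/u² → 1/2 with u = 6t: the limit is 6²/(2·6) = 3.

3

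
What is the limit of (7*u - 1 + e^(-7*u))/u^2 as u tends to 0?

49/2

Direct substitution gives 0/0.
Apply L'Hôpital: lim (7 - 7*e^(-7*u))/(2*u), still 0/0.
After 2 applications of L'Hôpital's rule the quotient is (49*e^(-7*u))/(2); substituting u = 0 gives 49/2.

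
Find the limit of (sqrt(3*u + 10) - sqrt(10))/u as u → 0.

3*√(10)/20

Substitution gives 0/0. Multiply numerator and denominator by the conjugate √(10 + 3u) + √10.
The numerator becomes (10 + 3u) − 10 = 3u, so the expression simplifies to 3/(√(10 + 3u) + √10).
Letting u → 0 gives 3/(2√10) = 3*√(10)/20.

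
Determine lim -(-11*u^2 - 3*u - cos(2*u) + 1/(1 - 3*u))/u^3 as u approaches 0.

Substitution gives 0/0 (the numerator vanishes to order 3).
Expand each term to order u^3: the coefficient of u^3 in 1/(1 - 3u) is 27 and in −cos(2u) is 0.
Lower-order terms cancel with the polynomial part, so the numerator is (27)·u^3 + o(u^3), and the limit is (27)/(-1) = -27.

-27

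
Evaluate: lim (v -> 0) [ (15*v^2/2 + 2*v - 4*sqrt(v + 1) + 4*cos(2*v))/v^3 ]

-1/4

Substitution gives 0/0; apply L'Hôpital's rule 3 times.
After differentiating numerator and denominator 3 times the quotient is (32*sin(2*v) - 3/(2*(v + 1)^(5/2)))/(6); at v = 0 this is -1/4.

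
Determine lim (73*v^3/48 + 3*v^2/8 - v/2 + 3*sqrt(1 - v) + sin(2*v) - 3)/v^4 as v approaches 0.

Substitution gives 0/0; apply L'Hôpital's rule 4 times.
After differentiating numerator and denominator 4 times the quotient is (16*sin(2*v) - 45/(16*(1 - v)^(7/2)))/(24); at v = 0 this is -15/128.

-15/128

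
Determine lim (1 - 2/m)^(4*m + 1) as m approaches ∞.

Let L be the limit and take ln: ln L = lim (4m + 1)·ln(1 - 2/m) = lim (4m + 1)·(-2/m + O(1/m²)) = -8.
Hence L = e^(-8).

e^(-8)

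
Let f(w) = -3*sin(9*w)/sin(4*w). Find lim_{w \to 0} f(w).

-27/4

Substitution gives 0/0.
Divide numerator and denominator by w: sin(9w)/w → 9 and sin(4w)/w → 4, so the limit is -3·9/4 = -27/4.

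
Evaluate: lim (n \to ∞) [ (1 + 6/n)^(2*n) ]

e^(12)

Let L be the limit and take ln: ln L = lim (2n)·ln(1 + 6/n) = lim (2n)·(6/n + O(1/n²)) = 12.
Hence L = e^(12).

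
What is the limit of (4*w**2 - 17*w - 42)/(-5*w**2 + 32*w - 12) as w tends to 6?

Direct substitution gives 0/0, so factor. Both numerator and denominator have (w - 6) as a factor.
After cancelling, the expression reduces to (4*w + 7)/(2 - 5*w).
Substituting w = 6 gives -31/28.

-31/28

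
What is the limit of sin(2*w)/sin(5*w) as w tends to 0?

Substitution gives 0/0.
Divide numerator and denominator by w: sin(2w)/w → 2 and sin(5w)/w → 5, so the limit is 1·2/5 = 2/5.

2/5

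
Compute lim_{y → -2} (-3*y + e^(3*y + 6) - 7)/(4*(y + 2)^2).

Direct substitution gives 0/0.
Apply L'Hôpital: lim (3*e^(3*y + 6) - 3)/(8*y + 16), still 0/0.
After 2 applications of L'Hôpital's rule the quotient is (9*e^(3*y + 6))/(8); substituting y = -2 gives 9/8.

9/8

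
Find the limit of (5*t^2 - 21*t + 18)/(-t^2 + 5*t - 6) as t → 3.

Since t = 3 makes numerator and denominator zero, (t - 3) divides both.
Cancelling it gives (5*t - 6)/(2 - t); now plug in t = 3 to get -9.

-9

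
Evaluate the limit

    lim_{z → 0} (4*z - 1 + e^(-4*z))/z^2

Direct substitution gives 0/0.
Apply L'Hôpital: lim (4 - 4*e^(-4*z))/(2*z), still 0/0.
After 2 applications of L'Hôpital's rule the quotient is (16*e^(-4*z))/(2); substituting z = 0 gives 8.

8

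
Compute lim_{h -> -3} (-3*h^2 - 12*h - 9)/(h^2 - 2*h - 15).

Direct substitution gives 0/0, so factor. Both numerator and denominator have (h + 3) as a factor.
After cancelling, the expression reduces to (-3*h - 3)/(h - 5).
Substituting h = -3 gives -3/4.

-3/4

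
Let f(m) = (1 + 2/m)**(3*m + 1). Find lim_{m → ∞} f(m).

The base → 1 and the exponent → ∞: a 1^∞ form.
Take logarithms: (3m + 1)·ln(1 + 2/m). Since ln(1+u) ~ u for small u, this behaves like (3m)·(2/m) → 6.
So the limit is e^(6).

e^(6)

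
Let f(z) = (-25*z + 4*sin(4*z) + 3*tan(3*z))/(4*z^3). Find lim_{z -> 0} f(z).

Substitution gives 0/0; apply L'Hôpital's rule 3 times.
After differentiating numerator and denominator 3 times the quotient is (-256*cos(4*z) + 486*tan(3*z)^4 + 648*tan(3*z)^2 + 162)/(24); at z = 0 this is -47/12.

-47/12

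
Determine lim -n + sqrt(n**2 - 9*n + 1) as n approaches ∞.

-9/2

An ∞ − ∞ form. Rationalising with the conjugate, the difference becomes (-9n + 1) / (√(n^2 - 9*n + 1) + n).
For large n the denominator behaves like 2·n, so the quotient tends to -9/2 = -9/2.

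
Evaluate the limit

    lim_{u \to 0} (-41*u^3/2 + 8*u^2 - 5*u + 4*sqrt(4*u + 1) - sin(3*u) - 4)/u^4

Substitution gives 0/0; apply L'Hôpital's rule 4 times.
After differentiating numerator and denominator 4 times the quotient is (-81*sin(3*u) - 960/(4*u + 1)^(7/2))/(24); at u = 0 this is -40.

-40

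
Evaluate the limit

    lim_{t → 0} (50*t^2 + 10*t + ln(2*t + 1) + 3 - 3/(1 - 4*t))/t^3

Substitution gives 0/0; apply L'Hôpital's rule 3 times.
After differentiating numerator and denominator 3 times the quotient is (-1152/(4*t - 1)^4 + 16/(2*t + 1)^3)/(6); at t = 0 this is -568/3.

-568/3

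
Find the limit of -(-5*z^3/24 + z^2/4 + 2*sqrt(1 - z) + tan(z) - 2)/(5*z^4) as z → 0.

1/64

Substitution gives 0/0; apply L'Hôpital's rule 4 times.
After differentiating numerator and denominator 4 times the quotient is (24*tan(z)^3/cos(z)^2 + 16*tan(z)/cos(z)^2 - 15/(8*(1 - z)^(7/2)))/(-120); at z = 0 this is 1/64.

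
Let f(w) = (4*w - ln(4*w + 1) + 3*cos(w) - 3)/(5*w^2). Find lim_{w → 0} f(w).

Substitution gives 0/0; apply L'Hôpital's rule 2 times.
After differentiating numerator and denominator 2 times the quotient is (-3*cos(w) + 16/(4*w + 1)^2)/(10); at w = 0 this is 13/10.

13/10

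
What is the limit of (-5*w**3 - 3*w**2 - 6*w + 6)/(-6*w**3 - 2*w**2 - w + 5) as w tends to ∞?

Numerator and denominator both have degree 3.
Dividing every term by w^3, all lower-order terms vanish and the limit is the ratio of leading coefficients, -5/(-6) = 5/6.

5/6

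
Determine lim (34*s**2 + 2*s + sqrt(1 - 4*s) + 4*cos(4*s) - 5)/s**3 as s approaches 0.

-4

Substitution gives 0/0 (the numerator vanishes to order 3).
Expand each term to order s^3: the coefficient of s^3 in √(1 - 4s) is -4 and in 4·cos(4s) is 0.
Lower-order terms cancel with the polynomial part, so the numerator is (-4)·s^3 + o(s^3), and the limit is (-4)/(1) = -4.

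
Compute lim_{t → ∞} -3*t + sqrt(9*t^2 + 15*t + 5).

5/2

This has the form ∞ − ∞. Multiply and divide by the conjugate √(9*t^2 + 15*t + 5) + 3t.
That gives (15t + 5) / (√(9*t^2 + 15*t + 5) + 3t).
Divide numerator and denominator by t: the limit is 15/(2·3) = 5/2.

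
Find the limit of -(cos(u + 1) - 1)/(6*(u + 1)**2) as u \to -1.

1/12

Direct substitution gives 0/0.
Apply L'Hôpital: lim (-sin(u + 1))/(-12*u - 12), still 0/0.
After 2 applications of L'Hôpital's rule the quotient is (-cos(u + 1))/(-12); substituting u = -1 gives 1/12.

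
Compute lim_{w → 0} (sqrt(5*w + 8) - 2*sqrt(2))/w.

5*√(2)/8

A 0/0 form; rationalise with √(8 + 5w) + √8. This collapses the numerator to 5w, leaving 5/(√(8 + 5w) + √8) → 5/(2√8) = 5*√(2)/8.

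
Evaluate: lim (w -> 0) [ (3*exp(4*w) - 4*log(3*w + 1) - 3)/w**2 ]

42

Substitution gives 0/0; apply L'Hôpital's rule 2 times.
After differentiating numerator and denominator 2 times the quotient is (48*e^(4*w) + 36/(3*w + 1)^2)/(2); at w = 0 this is 42.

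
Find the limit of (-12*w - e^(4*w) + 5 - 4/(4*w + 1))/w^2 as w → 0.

-72

Substitution gives 0/0 (the numerator vanishes to order 2).
Expand each term to order w^2: the coefficient of w^2 in −e^(4w) is -8 and in -4·1/(1 + 4w) is -64.
Lower-order terms cancel with the polynomial part, so the numerator is (-72)·w^2 + o(w^2), and the limit is (-72)/(1) = -72.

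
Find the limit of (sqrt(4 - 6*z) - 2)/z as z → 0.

Substitution gives 0/0. Multiply numerator and denominator by the conjugate √(4 - 6z) + √4.
The numerator becomes (4 - 6z) − 4 = -6z, so the expression simplifies to -6/(√(4 - 6z) + √4).
Letting z → 0 gives -6/(2√4) = -3/2.

-3/2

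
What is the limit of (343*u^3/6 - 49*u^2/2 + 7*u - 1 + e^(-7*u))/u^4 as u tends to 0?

Direct substitution gives 0/0.
Apply L'Hôpital: lim (343*u^2/2 - 49*u + 7 - 7*e^(-7*u))/(4*u^3), still 0/0.
Apply L'Hôpital: lim (343*u - 49 + 49*e^(-7*u))/(12*u^2), still 0/0.
Apply L'Hôpital: lim (343 - 343*e^(-7*u))/(24*u), still 0/0.
After 4 applications of L'Hôpital's rule the quotient is (2401*e^(-7*u))/(24); substituting u = 0 gives 2401/24.

2401/24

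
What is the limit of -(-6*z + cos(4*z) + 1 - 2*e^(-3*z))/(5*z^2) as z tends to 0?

Substitution gives 0/0; apply L'Hôpital's rule 2 times.
After differentiating numerator and denominator 2 times the quotient is (-16*cos(4*z) - 18*e^(-3*z))/(-10); at z = 0 this is 17/5.

17/5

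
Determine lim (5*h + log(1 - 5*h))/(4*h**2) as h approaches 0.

-25/8

Direct substitution gives 0/0.
Apply L'Hôpital: lim (5 - 5/(1 - 5*h))/(8*h), still 0/0.
After 2 applications of L'Hôpital's rule the quotient is (-25/(1 - 5*h)^2)/(8); substituting h = 0 gives -25/8.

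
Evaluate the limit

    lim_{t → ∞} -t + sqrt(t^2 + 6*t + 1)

3

An ∞ − ∞ form. Rationalising with the conjugate, the difference becomes (6t + 1) / (√(t^2 + 6*t + 1) + t).
For large t the denominator behaves like 2·t, so the quotient tends to 6/2 = 3.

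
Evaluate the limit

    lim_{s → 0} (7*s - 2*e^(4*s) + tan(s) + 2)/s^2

Substitution gives 0/0; apply L'Hôpital's rule 2 times.
After differentiating numerator and denominator 2 times the quotient is (-32*e^(4*s) + 2*tan(s)^3 + 2*tan(s))/(2); at s = 0 this is -16.

-16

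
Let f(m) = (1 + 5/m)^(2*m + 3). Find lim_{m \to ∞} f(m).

e^(10)

Let L be the limit and take ln: ln L = lim (2m + 3)·ln(1 + 5/m) = lim (2m + 3)·(5/m + O(1/m²)) = 10.
Hence L = e^(10).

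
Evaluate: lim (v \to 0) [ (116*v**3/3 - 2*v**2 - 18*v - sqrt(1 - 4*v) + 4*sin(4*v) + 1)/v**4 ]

Substitution gives 0/0 (the numerator vanishes to order 4).
Expand each term to order v^4: the coefficient of v^4 in −√(1 - 4v) is 10 and in 4·sin(4v) is 0.
Lower-order terms cancel with the polynomial part, so the numerator is (10)·v^4 + o(v^4), and the limit is (10)/(1) = 10.

10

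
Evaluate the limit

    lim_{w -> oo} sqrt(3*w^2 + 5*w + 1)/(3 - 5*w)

For large |w|, √(3*w^2 + 5*w + 1) ≈ √3·|w| and the denominator ≈ -5w.
Since w → +∞, |w| = w, giving √3/(-5) = -√(3)/5.

-√(3)/5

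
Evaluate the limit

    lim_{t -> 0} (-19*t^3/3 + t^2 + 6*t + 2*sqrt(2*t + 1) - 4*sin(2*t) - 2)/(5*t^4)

Substitution gives 0/0 (the numerator vanishes to order 4).
Expand each term to order t^4: the coefficient of t^4 in -4·sin(2t) is 0 and in 2·√(1 + 2t) is -5/4.
Lower-order terms cancel with the polynomial part, so the numerator is (-5/4)·t^4 + o(t^4), and the limit is (-5/4)/(5) = -1/4.

-1/4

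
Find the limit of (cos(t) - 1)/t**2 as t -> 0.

-1/2

Direct substitution gives 0/0.
Apply L'Hôpital: lim (-sin(t))/(2*t), still 0/0.
After 2 applications of L'Hôpital's rule the quotient is (-cos(t))/(2); substituting t = 0 gives -1/2.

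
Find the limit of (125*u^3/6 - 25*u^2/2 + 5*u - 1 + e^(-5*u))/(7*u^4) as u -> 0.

Direct substitution gives 0/0.
Apply L'Hôpital: lim (125*u^2/2 - 25*u + 5 - 5*e^(-5*u))/(28*u^3), still 0/0.
Apply L'Hôpital: lim (125*u - 25 + 25*e^(-5*u))/(84*u^2), still 0/0.
Apply L'Hôpital: lim (125 - 125*e^(-5*u))/(168*u), still 0/0.
After 4 applications of L'Hôpital's rule the quotient is (625*e^(-5*u))/(168); substituting u = 0 gives 625/168.

625/168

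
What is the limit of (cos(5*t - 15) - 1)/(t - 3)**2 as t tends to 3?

-25/2

Direct substitution gives 0/0.
Apply L'Hôpital: lim (-5*sin(5*t - 15))/(2*t - 6), still 0/0.
After 2 applications of L'Hôpital's rule the quotient is (-25*cos(5*t - 15))/(2); substituting t = 3 gives -25/2.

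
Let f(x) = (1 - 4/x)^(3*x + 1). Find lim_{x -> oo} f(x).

e^(-12)

The base → 1 and the exponent → ∞: a 1^∞ form.
Take logarithms: (3x + 1)·ln(1 - 4/x). Since ln(1+u) ~ u for small u, this behaves like (3x)·(-4/x) → -12.
So the limit is e^(-12).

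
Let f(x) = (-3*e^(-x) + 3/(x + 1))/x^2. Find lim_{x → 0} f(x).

Substitution gives 0/0; apply L'Hôpital's rule 2 times.
After differentiating numerator and denominator 2 times the quotient is (-3*e^(-x) + 6/(x + 1)^3)/(2); at x = 0 this is 3/2.

3/2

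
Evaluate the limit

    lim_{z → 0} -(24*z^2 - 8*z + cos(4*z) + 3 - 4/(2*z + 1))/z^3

Substitution gives 0/0; apply L'Hôpital's rule 3 times.
After differentiating numerator and denominator 3 times the quotient is (64*sin(4*z) + 192/(2*z + 1)^4)/(-6); at z = 0 this is -32.

-32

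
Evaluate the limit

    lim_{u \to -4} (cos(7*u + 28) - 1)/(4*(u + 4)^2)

-49/8

Direct substitution gives 0/0.
Apply L'Hôpital: lim (-7*sin(7*u + 28))/(8*u + 32), still 0/0.
After 2 applications of L'Hôpital's rule the quotient is (-49*cos(7*u + 28))/(8); substituting u = -4 gives -49/8.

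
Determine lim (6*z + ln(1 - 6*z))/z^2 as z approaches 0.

Direct substitution gives 0/0.
Apply L'Hôpital: lim (6 - 6/(1 - 6*z))/(2*z), still 0/0.
After 2 applications of L'Hôpital's rule the quotient is (-36/(1 - 6*z)^2)/(2); substituting z = 0 gives -18.

-18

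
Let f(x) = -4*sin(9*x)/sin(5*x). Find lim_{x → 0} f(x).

-36/5

Substitution gives 0/0.
Divide numerator and denominator by x: sin(9x)/x → 9 and sin(5x)/x → 5, so the limit is -4·9/5 = -36/5.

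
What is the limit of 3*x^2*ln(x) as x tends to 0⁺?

This is a 0·(−∞) form. Rewrite as 3·ln(x) / x^(−2) and apply L'Hôpital:
the derivative quotient is 3·(1/x) / (−2·x^(−3)) = (-3/2)·x^2 → 0.

0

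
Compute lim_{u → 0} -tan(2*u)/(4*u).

Substitution gives 0/0.
Since tan(θ)/θ → 1 as θ → 0, tan(2u)/(2u) → 1 and the limit is 2/(-4) = -1/2.

-1/2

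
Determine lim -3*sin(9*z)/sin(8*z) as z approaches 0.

Substitution gives 0/0.
Divide numerator and denominator by z: sin(9z)/z → 9 and sin(8z)/z → 8, so the limit is -3·9/8 = -27/8.

-27/8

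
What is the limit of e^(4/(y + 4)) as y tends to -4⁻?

As y → -4⁻, 4/(y + 4) → −∞, so e^(4/(y + 4)) → 0.

0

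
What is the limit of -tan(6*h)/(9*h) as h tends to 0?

Substitution gives 0/0.
Since tan(u)/u → 1 as u → 0, tan(6h)/(6h) → 1 and the limit is 6/(-9) = -2/3.

-2/3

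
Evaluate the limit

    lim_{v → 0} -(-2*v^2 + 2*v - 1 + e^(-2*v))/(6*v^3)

Direct substitution gives 0/0.
Apply L'Hôpital: lim (-4*v + 2 - 2*e^(-2*v))/(-18*v^2), still 0/0.
Apply L'Hôpital: lim (-4 + 4*e^(-2*v))/(-36*v), still 0/0.
After 3 applications of L'Hôpital's rule the quotient is (-8*e^(-2*v))/(-36); substituting v = 0 gives 2/9.

2/9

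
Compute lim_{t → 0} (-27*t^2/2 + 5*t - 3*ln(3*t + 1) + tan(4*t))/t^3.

-17/3

Substitution gives 0/0; apply L'Hôpital's rule 3 times.
After differentiating numerator and denominator 3 times the quotient is (384*tan(4*t)^2/cos(4*t)^2 + 128/cos(4*t)^2 - 162/(3*t + 1)^3)/(6); at t = 0 this is -17/3.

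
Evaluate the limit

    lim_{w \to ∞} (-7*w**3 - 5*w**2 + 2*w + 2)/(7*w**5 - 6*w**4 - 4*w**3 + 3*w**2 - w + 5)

The denominator has degree 5 and the numerator degree 3. Dividing numerator and denominator by w^5 sends every term to 0 except the leading denominator term, so the limit is 0.

0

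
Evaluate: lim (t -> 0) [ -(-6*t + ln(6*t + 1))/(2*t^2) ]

Direct substitution gives 0/0.
Apply L'Hôpital: lim (-6 + 6/(6*t + 1))/(-4*t), still 0/0.
After 2 applications of L'Hôpital's rule the quotient is (-36/(6*t + 1)^2)/(-4); substituting t = 0 gives 9.

9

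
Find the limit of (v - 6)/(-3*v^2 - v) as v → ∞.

0

The denominator has degree 2 and the numerator degree 1. Dividing numerator and denominator by v^2 sends every term to 0 except the leading denominator term, so the limit is 0.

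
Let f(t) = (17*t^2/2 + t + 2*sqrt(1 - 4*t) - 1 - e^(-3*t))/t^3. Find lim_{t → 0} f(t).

Substitution gives 0/0; apply L'Hôpital's rule 3 times.
After differentiating numerator and denominator 3 times the quotient is (27*e^(-3*t) - 48/(1 - 4*t)^(5/2))/(6); at t = 0 this is -7/2.

-7/2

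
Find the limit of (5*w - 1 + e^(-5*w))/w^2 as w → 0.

25/2

Direct substitution gives 0/0.
Apply L'Hôpital: lim (5 - 5*e^(-5*w))/(2*w), still 0/0.
After 2 applications of L'Hôpital's rule the quotient is (25*e^(-5*w))/(2); substituting w = 0 gives 25/2.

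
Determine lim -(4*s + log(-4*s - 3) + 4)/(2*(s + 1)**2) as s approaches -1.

Direct substitution gives 0/0.
Apply L'Hôpital: lim (4 - 4/(-4*s - 3))/(-4*s - 4), still 0/0.
After 2 applications of L'Hôpital's rule the quotient is (-16/(-4*s - 3)^2)/(-4); substituting s = -1 gives 4.

4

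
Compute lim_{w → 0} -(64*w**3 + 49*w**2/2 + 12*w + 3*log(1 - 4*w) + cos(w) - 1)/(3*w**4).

4607/72

Substitution gives 0/0; apply L'Hôpital's rule 4 times.
After differentiating numerator and denominator 4 times the quotient is (cos(w) - 4608/(4*w - 1)^4)/(-72); at w = 0 this is 4607/72.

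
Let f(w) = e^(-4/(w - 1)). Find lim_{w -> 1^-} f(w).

∞

As w → 1⁻, -4/(w - 1) → +∞, so e^(-4/(w - 1)) → ∞.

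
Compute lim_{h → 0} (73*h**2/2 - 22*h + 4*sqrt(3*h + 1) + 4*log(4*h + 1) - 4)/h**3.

1105/12

Substitution gives 0/0; apply L'Hôpital's rule 3 times.
After differentiating numerator and denominator 3 times the quotient is (512/(4*h + 1)^3 + 81/(2*(3*h + 1)^(5/2)))/(6); at h = 0 this is 1105/12.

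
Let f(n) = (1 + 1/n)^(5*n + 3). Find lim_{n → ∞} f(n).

Write it as [(1 + 1/n)^n]^(5) · (1 + 1/n)^(3). The bracketed term tends to e^(1) and the second factor to 1, so the limit is e^(5).

e^(5)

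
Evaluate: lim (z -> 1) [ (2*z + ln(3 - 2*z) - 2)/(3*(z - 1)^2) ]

-2/3

Direct substitution gives 0/0.
Apply L'Hôpital: lim (2 - 2/(3 - 2*z))/(6*z - 6), still 0/0.
After 2 applications of L'Hôpital's rule the quotient is (-4/(3 - 2*z)^2)/(6); substituting z = 1 gives -2/3.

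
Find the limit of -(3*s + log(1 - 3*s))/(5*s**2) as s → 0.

9/10

Direct substitution gives 0/0.
Apply L'Hôpital: lim (3 - 3/(1 - 3*s))/(-10*s), still 0/0.
After 2 applications of L'Hôpital's rule the quotient is (-9/(1 - 3*s)^2)/(-10); substituting s = 0 gives 9/10.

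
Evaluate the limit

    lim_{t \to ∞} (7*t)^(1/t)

1

Base → ∞ and exponent → 0: an ∞^0 form.
Take logs: (1/t)·ln(7·t^1) = (ln 7 + 1·ln t)/t → 0.
So the limit is e^0 = 1.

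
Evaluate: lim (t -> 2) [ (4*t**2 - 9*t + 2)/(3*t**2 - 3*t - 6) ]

Direct substitution gives 0/0, so factor. Both numerator and denominator have (t - 2) as a factor.
After cancelling, the expression reduces to (4*t - 1)/(3*t + 3).
Substituting t = 2 gives 7/9.

7/9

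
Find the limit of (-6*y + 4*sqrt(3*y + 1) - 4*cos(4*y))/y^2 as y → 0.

55/2

Substitution gives 0/0; apply L'Hôpital's rule 2 times.
After differentiating numerator and denominator 2 times the quotient is (64*cos(4*y) - 9/(3*y + 1)^(3/2))/(2); at y = 0 this is 55/2.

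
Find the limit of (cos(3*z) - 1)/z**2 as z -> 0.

-9/2

Direct substitution gives 0/0.
Apply L'Hôpital: lim (-3*sin(3*z))/(2*z), still 0/0.
After 2 applications of L'Hôpital's rule the quotient is (-9*cos(3*z))/(2); substituting z = 0 gives -9/2.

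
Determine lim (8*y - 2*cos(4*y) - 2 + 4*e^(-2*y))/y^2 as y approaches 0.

Substitution gives 0/0; apply L'Hôpital's rule 2 times.
After differentiating numerator and denominator 2 times the quotient is (32*cos(4*y) + 16*e^(-2*y))/(2); at y = 0 this is 24.

24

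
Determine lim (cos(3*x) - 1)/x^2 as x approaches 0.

-9/2

Direct substitution gives 0/0.
Apply L'Hôpital: lim (-3*sin(3*x))/(2*x), still 0/0.
After 2 applications of L'Hôpital's rule the quotient is (-9*cos(3*x))/(2); substituting x = 0 gives -9/2.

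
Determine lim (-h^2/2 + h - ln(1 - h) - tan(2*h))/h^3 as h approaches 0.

-7/3

Substitution gives 0/0; apply L'Hôpital's rule 3 times.
After differentiating numerator and denominator 3 times the quotient is (-32*tan(2*h)^2/cos(2*h)^2 - 16/cos(2*h)^4 - 2/(h - 1)^3)/(6); at h = 0 this is -7/3.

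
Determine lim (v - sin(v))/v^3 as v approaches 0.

Direct substitution gives 0/0.
Apply L'Hôpital: lim (1 - cos(v))/(3*v^2), still 0/0.
Apply L'Hôpital: lim (sin(v))/(6*v), still 0/0.
After 3 applications of L'Hôpital's rule the quotient is (cos(v))/(6); substituting v = 0 gives 1/6.

1/6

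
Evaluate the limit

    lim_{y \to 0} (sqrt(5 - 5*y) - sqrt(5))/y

-√(5)/2

Substitution gives 0/0. Multiply numerator and denominator by the conjugate √(5 - 5y) + √5.
The numerator becomes (5 - 5y) − 5 = -5y, so the expression simplifies to -5/(√(5 - 5y) + √5).
Letting y → 0 gives -5/(2√5) = -√(5)/2.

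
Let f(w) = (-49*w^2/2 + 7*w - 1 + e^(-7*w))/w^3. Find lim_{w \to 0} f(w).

Direct substitution gives 0/0.
Apply L'Hôpital: lim (-49*w + 7 - 7*e^(-7*w))/(3*w^2), still 0/0.
Apply L'Hôpital: lim (-49 + 49*e^(-7*w))/(6*w), still 0/0.
After 3 applications of L'Hôpital's rule the quotient is (-343*e^(-7*w))/(6); substituting w = 0 gives -343/6.

-343/6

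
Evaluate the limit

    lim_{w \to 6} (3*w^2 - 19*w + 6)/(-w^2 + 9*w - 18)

-17/3

At w = 6 both the top and bottom vanish — a removable singularity. Factoring out (w - 6) from each leaves (3*w - 1)/(3 - w), which at w = 6 equals -17/3.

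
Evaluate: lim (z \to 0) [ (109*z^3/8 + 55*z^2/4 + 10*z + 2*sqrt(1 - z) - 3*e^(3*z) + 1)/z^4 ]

-653/64

Substitution gives 0/0; apply L'Hôpital's rule 4 times.
After differentiating numerator and denominator 4 times the quotient is (-243*e^(3*z) - 15/(8*(1 - z)^(7/2)))/(24); at z = 0 this is -653/64.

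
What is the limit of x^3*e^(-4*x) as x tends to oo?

0

Write as x^3/e^{4x}, an ∞/∞ form.
Exponential growth dominates any polynomial, so repeated L'Hôpital (or the standard result) gives 0.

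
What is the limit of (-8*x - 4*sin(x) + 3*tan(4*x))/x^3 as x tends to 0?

Substitution gives 0/0; apply L'Hôpital's rule 3 times.
After differentiating numerator and denominator 3 times the quotient is (4*cos(x) + 1152*tan(4*x)^4 + 1536*tan(4*x)^2 + 384)/(6); at x = 0 this is 194/3.

194/3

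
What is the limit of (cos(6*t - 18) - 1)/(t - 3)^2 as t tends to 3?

Direct substitution gives 0/0.
Apply L'Hôpital: lim (-6*sin(6*t - 18))/(2*t - 6), still 0/0.
After 2 applications of L'Hôpital's rule the quotient is (-36*cos(6*t - 18))/(2); substituting t = 3 gives -18.

-18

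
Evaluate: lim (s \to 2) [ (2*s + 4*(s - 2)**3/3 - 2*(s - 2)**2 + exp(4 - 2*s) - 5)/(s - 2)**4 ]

Direct substitution gives 0/0.
Apply L'Hôpital: lim (-4*s + 4*(s - 2)^2 - 2*e^(4 - 2*s) + 10)/(4*(s - 2)^3), still 0/0.
Apply L'Hôpital: lim (8*s + 4*e^(4 - 2*s) - 20)/(12*(s - 2)^2), still 0/0.
Apply L'Hôpital: lim (8 - 8*e^(4 - 2*s))/(24*s - 48), still 0/0.
After 4 applications of L'Hôpital's rule the quotient is (16*e^(4 - 2*s))/(24); substituting s = 2 gives 2/3.

2/3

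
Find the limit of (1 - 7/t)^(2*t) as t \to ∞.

Let L be the limit and take ln: ln L = lim (2t)·ln(1 - 7/t) = lim (2t)·(-7/t + O(1/t²)) = -14.
Hence L = e^(-14).

e^(-14)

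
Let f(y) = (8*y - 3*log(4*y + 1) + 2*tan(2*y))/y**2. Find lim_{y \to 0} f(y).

Substitution gives 0/0; apply L'Hôpital's rule 2 times.
After differentiating numerator and denominator 2 times the quotient is (16*tan(2*y)/cos(2*y)^2 + 48/(4*y + 1)^2)/(2); at y = 0 this is 24.

24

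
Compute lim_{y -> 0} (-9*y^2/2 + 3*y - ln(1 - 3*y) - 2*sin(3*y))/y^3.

Substitution gives 0/0 (the numerator vanishes to order 3).
Expand each term to order y^3: the coefficient of y^3 in -2·sin(3y) is 9 and in −ln(1 - 3y) is 9.
Lower-order terms cancel with the polynomial part, so the numerator is (18)·y^3 + o(y^3), and the limit is (18)/(1) = 18.

18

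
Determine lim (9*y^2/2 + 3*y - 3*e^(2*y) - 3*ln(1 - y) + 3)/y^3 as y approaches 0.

Substitution gives 0/0; apply L'Hôpital's rule 3 times.
After differentiating numerator and denominator 3 times the quotient is (-24*e^(2*y) - 6/(y - 1)^3)/(6); at y = 0 this is -3.

-3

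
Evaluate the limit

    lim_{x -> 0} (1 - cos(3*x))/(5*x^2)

Substitution gives 0/0.
Use (1 − cos u)/u² → 1/2 with u = 3x: the limit is 3²/(2·5) = 9/10.

9/10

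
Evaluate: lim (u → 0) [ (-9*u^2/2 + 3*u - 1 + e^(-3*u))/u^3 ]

-9/2

Direct substitution gives 0/0.
Apply L'Hôpital: lim (-9*u + 3 - 3*e^(-3*u))/(3*u^2), still 0/0.
Apply L'Hôpital: lim (-9 + 9*e^(-3*u))/(6*u), still 0/0.
After 3 applications of L'Hôpital's rule the quotient is (-27*e^(-3*u))/(6); substituting u = 0 gives -9/2.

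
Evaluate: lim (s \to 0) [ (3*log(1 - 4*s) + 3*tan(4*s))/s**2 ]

Substitution gives 0/0; apply L'Hôpital's rule 2 times.
After differentiating numerator and denominator 2 times the quotient is (96*tan(4*s)/cos(4*s)^2 - 48/(4*s - 1)^2)/(2); at s = 0 this is -24.

-24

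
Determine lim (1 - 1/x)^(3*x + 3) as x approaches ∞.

e^(-3)

Let L be the limit and take ln: ln L = lim (3x + 3)·ln(1 - 1/x) = lim (3x + 3)·(-1/x + O(1/x²)) = -3.
Hence L = e^(-3).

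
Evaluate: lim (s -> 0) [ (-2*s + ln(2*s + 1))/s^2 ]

Direct substitution gives 0/0.
Apply L'Hôpital: lim (-2 + 2/(2*s + 1))/(2*s), still 0/0.
After 2 applications of L'Hôpital's rule the quotient is (-4/(2*s + 1)^2)/(2); substituting s = 0 gives -2.

-2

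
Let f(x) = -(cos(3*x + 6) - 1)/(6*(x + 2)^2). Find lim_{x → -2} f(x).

Direct substitution gives 0/0.
Apply L'Hôpital: lim (-3*sin(3*x + 6))/(-12*x - 24), still 0/0.
After 2 applications of L'Hôpital's rule the quotient is (-9*cos(3*x + 6))/(-12); substituting x = -2 gives 3/4.

3/4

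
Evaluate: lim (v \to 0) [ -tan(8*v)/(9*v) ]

-8/9

Substitution gives 0/0.
Since tan(u)/u → 1 as u → 0, tan(8v)/(8v) → 1 and the limit is 8/(-9) = -8/9.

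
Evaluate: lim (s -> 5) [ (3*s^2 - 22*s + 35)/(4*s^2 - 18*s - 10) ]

4/11

At s = 5 both the top and bottom vanish — a removable singularity. Factoring out (s - 5) from each leaves (3*s - 7)/(4*s + 2), which at s = 5 equals 4/11.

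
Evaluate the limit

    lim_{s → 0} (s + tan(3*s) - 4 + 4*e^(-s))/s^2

Substitution gives 0/0; apply L'Hôpital's rule 2 times.
After differentiating numerator and denominator 2 times the quotient is (18*tan(3*s)/cos(3*s)^2 + 4*e^(-s))/(2); at s = 0 this is 2.

2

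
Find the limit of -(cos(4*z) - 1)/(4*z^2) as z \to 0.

Direct substitution gives 0/0.
Apply L'Hôpital: lim (-4*sin(4*z))/(-8*z), still 0/0.
After 2 applications of L'Hôpital's rule the quotient is (-16*cos(4*z))/(-8); substituting z = 0 gives 2.

2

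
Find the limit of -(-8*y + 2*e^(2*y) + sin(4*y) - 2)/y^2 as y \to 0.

Substitution gives 0/0; apply L'Hôpital's rule 2 times.
After differentiating numerator and denominator 2 times the quotient is (8*e^(2*y) - 16*sin(4*y))/(-2); at y = 0 this is -4.

-4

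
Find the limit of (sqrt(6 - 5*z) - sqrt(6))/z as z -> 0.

A 0/0 form; rationalise with √(6 - 5z) + √6. This collapses the numerator to -5z, leaving -5/(√(6 - 5z) + √6) → -5/(2√6) = -5*√(6)/12.

-5*√(6)/12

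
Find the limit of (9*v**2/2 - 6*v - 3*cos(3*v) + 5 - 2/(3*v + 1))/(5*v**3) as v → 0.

54/5

Substitution gives 0/0; apply L'Hôpital's rule 3 times.
After differentiating numerator and denominator 3 times the quotient is (-81*sin(3*v) + 324/(3*v + 1)^4)/(30); at v = 0 this is 54/5.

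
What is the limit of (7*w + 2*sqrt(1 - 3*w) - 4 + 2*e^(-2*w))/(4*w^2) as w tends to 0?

7/16

Substitution gives 0/0 (the numerator vanishes to order 2).
Expand each term to order w^2: the coefficient of w^2 in 2·e^(-2w) is 4 and in 2·√(1 - 3w) is -9/4.
Lower-order terms cancel with the polynomial part, so the numerator is (7/4)·w^2 + o(w^2), and the limit is (7/4)/(4) = 7/16.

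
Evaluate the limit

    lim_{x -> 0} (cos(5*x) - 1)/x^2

Direct substitution gives 0/0.
Apply L'Hôpital: lim (-5*sin(5*x))/(2*x), still 0/0.
After 2 applications of L'Hôpital's rule the quotient is (-25*cos(5*x))/(2); substituting x = 0 gives -25/2.

-25/2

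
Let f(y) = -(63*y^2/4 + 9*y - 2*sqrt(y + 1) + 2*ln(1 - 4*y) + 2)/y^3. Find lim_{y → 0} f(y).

1027/24

Substitution gives 0/0; apply L'Hôpital's rule 3 times.
After differentiating numerator and denominator 3 times the quotient is (256/(4*y - 1)^3 - 3/(4*(y + 1)^(5/2)))/(-6); at y = 0 this is 1027/24.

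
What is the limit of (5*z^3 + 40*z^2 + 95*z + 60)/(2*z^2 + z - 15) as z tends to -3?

Direct substitution gives 0/0, so factor. Both numerator and denominator have (z + 3) as a factor.
After cancelling, the expression reduces to (5*z^2 + 25*z + 20)/(2*z - 5).
Substituting z = -3 gives 10/11.

10/11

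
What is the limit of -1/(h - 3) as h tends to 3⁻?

∞

As h → 3⁻, (h - 3) → 0⁻, so (h - 3)^1 → 0⁻ and -1/(h - 3)^1 → ∞.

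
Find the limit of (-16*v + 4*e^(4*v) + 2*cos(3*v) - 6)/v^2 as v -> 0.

Substitution gives 0/0; apply L'Hôpital's rule 2 times.
After differentiating numerator and denominator 2 times the quotient is (64*e^(4*v) - 18*cos(3*v))/(2); at v = 0 this is 23.

23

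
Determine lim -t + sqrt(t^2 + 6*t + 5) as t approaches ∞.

This has the form ∞ − ∞. Multiply and divide by the conjugate √(t^2 + 6*t + 5) + t.
That gives (6t + 5) / (√(t^2 + 6*t + 5) + t).
Divide numerator and denominator by t: the limit is 6/(2·1) = 3.

3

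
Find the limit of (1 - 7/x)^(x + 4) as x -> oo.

e^(-7)

The base → 1 and the exponent → ∞: a 1^∞ form.
Take logarithms: (x + 4)·ln(1 - 7/x). Since ln(1+u) ~ u for small u, this behaves like (x)·(-7/x) → -7.
So the limit is e^(-7).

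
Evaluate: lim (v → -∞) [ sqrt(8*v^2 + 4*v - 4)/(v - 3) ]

-2*√(2)

For large |v|, √(8*v^2 + 4*v - 4) ≈ √8·|v| and the denominator ≈ v.
Since v → −∞, |v| = −v, giving −√8/(1) = -2*√(2).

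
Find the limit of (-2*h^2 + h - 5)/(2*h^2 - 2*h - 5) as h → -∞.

-1

Numerator and denominator both have degree 2.
Dividing every term by h^2, all lower-order terms vanish and the limit is the ratio of leading coefficients, -2/(2) = -1.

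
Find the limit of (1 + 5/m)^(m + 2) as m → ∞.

Let L be the limit and take ln: ln L = lim (m + 2)·ln(1 + 5/m) = lim (m + 2)·(5/m + O(1/m²)) = 5.
Hence L = e^(5).

e^(5)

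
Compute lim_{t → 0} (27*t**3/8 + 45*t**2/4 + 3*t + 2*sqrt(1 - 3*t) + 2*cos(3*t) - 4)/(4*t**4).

Substitution gives 0/0; apply L'Hôpital's rule 4 times.
After differentiating numerator and denominator 4 times the quotient is (162*cos(3*t) - 1215/(8*(1 - 3*t)^(7/2)))/(96); at t = 0 this is 27/256.

27/256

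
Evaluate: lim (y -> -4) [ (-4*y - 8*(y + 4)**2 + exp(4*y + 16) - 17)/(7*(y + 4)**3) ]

Direct substitution gives 0/0.
Apply L'Hôpital: lim (-16*y + 4*e^(4*y + 16) - 68)/(21*(y + 4)^2), still 0/0.
Apply L'Hôpital: lim (16*e^(4*y + 16) - 16)/(42*y + 168), still 0/0.
After 3 applications of L'Hôpital's rule the quotient is (64*e^(4*y + 16))/(42); substituting y = -4 gives 32/21.

32/21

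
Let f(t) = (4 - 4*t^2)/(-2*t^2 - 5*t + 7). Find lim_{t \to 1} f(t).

8/9

Direct substitution gives 0/0, so factor. Both numerator and denominator have (t - 1) as a factor.
After cancelling, the expression reduces to (-4*t - 4)/(-2*t - 7).
Substituting t = 1 gives 8/9.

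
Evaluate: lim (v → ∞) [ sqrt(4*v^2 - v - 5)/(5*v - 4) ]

2/5

For large |v|, √(4*v^2 - v - 5) ≈ √4·|v| and the denominator ≈ 5v.
Since v → +∞, |v| = v, giving √4/(5) = 2/5.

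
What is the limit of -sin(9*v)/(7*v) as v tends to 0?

Substitution gives 0/0.
Write it as (9/(-7))·sin(9v)/(9v); since sin(u)/u → 1, the limit is -9/7.

-9/7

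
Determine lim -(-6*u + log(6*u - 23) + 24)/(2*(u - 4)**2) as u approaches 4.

9

Direct substitution gives 0/0.
Apply L'Hôpital: lim (-6 + 6/(6*u - 23))/(16 - 4*u), still 0/0.
After 2 applications of L'Hôpital's rule the quotient is (-36/(6*u - 23)^2)/(-4); substituting u = 4 gives 9.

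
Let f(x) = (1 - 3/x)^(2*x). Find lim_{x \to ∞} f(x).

Let L be the limit and take ln: ln L = lim (2x)·ln(1 - 3/x) = lim (2x)·(-3/x + O(1/x²)) = -6.
Hence L = e^(-6).

e^(-6)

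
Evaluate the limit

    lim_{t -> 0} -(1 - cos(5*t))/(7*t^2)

-25/14

Substitution gives 0/0.
Use (1 − cos u)/u² → 1/2 with u = 5t: the limit is 5²/(2·(-7)) = -25/14.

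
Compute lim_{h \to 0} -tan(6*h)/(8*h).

-3/4

Substitution gives 0/0.
Since tan(u)/u → 1 as u → 0, tan(6h)/(6h) → 1 and the limit is 6/(-8) = -3/4.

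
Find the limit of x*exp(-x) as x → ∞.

Write as x^1/e^{1x}, an ∞/∞ form.
Exponential growth dominates any polynomial, so repeated L'Hôpital (or the standard result) gives 0.

0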